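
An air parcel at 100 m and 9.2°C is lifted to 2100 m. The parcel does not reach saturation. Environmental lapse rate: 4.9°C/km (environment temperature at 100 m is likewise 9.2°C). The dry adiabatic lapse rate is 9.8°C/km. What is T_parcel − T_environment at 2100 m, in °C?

-9.8°C (parcel cooler than environment)

Parcel:
  100 → 2100 m (dry, 9.8°C/km): ΔT = -9.8 × 2 = -19.6°C → T = -10.4°C
Environment:
  100 → 2100 m (environment, 4.9°C/km): ΔT = -4.9 × 2 = -9.8°C → T = -0.6°C
T_parcel − T_env = -10.4 − (-0.6) = -9.8°C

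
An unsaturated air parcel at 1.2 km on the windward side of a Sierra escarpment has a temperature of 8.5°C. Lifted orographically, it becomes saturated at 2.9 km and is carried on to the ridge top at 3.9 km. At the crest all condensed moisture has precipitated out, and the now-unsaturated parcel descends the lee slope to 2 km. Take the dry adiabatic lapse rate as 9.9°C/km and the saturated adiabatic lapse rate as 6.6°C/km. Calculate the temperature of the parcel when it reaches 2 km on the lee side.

1200–2900 m, dry: Δz = 1.7 km ⇒ ΔT = -16.83°C; T = -8.33°C
2900–3900 m, saturated: Δz = 1 km ⇒ ΔT = -6.6°C; T = -14.93°C
3900–2000 m, dry descent: Δz = 1.9 km ⇒ ΔT = +18.81°C; T = 3.88°C

3.88°C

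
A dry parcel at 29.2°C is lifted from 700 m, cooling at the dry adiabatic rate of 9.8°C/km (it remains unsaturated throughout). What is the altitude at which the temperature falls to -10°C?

Height above start = (29.2 − (-10)) / 9.8 = 4 km
Altitude = 700 m + 4000 m = 4700 m

4700 m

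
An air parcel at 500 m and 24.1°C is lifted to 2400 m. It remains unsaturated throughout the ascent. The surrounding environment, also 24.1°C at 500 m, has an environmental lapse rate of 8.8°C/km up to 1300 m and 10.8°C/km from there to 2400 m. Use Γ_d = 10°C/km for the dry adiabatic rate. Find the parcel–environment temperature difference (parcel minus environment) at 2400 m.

Parcel:
  500 → 2400 m (dry, 10°C/km): ΔT = -10 × 1.9 = -19°C → T = 5.1°C
Environment:
  500 → 1300 m (environment, lower layer, 8.8°C/km): ΔT = -8.8 × 0.8 = -7.04°C → T = 17.06°C
  1300 → 2400 m (environment, upper layer, 10.8°C/km): ΔT = -10.8 × 1.1 = -11.88°C → T = 5.18°C
T_parcel − T_env = 5.1 − 5.18 = -0.08°C

-0.08°C (parcel cooler than environment)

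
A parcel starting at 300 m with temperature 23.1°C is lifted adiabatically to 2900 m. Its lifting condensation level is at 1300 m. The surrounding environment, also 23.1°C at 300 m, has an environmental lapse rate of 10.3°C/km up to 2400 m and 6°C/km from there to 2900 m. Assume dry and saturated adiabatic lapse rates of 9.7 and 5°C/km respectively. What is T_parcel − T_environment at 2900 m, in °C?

+6.93°C (parcel warmer than environment)

Parcel:
  300 → 1300 m (dry, 9.7°C/km): ΔT = -9.7 × 1 = -9.7°C → T = 13.4°C
  1300 → 2900 m (saturated, 5°C/km): ΔT = -5 × 1.6 = -8°C → T = 5.4°C
Environment:
  300 → 2400 m (environment, lower layer, 10.3°C/km): ΔT = -10.3 × 2.1 = -21.63°C → T = 1.47°C
  2400 → 2900 m (environment, upper layer, 6°C/km): ΔT = -6 × 0.5 = -3°C → T = -1.53°C
T_parcel − T_env = 5.4 − (-1.53) = +6.93°C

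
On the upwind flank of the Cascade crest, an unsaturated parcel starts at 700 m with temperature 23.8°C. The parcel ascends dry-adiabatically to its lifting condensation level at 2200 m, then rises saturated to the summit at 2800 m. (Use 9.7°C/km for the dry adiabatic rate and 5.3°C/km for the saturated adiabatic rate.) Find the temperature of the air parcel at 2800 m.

700–2200 m, dry: Δz = 1.5 km ⇒ ΔT = -14.55°C; T = 9.25°C
2200–2800 m, saturated: Δz = 0.6 km ⇒ ΔT = -3.18°C; T = 6.07°C

6.07°C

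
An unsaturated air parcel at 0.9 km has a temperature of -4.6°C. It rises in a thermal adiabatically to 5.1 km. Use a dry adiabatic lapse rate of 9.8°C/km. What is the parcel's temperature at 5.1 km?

Dry adiabatic to 5100 m: -9.8 × 4.2 km = -41.16°C, so T = -45.76°C.

-45.76°C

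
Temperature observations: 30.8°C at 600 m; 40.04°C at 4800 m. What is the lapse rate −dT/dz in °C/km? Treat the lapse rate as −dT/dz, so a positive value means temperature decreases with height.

Γ = −ΔT/Δz = (30.8 − 40.04) / (4800 − 600) m
  = -9.24°C / 4.2 km = -2.2°C/km

-2.2°C/km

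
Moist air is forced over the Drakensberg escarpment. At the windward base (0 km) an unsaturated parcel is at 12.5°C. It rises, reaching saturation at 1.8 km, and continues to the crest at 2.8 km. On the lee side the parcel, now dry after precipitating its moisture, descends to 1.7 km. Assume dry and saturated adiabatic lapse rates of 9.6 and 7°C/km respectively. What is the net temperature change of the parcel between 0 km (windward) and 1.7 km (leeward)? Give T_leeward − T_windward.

-13.72°C

Dry to 1800 m: -9.6 × 1.8 km = -17.28°C, so T = -4.78°C.
Saturated to 2800 m: -7 × 1 km = -7°C, so T = -11.78°C.
Dry descent to 1700 m: +9.6 × 1.1 km = +10.56°C, so T = -1.22°C.
Net change vs windward start: -1.22 − 12.5 = -13.72°C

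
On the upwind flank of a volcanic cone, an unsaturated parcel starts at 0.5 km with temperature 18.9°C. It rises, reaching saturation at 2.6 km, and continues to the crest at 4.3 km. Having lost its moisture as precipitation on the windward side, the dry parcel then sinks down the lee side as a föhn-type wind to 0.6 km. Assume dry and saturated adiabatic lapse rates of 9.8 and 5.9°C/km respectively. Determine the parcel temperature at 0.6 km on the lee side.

500 → 2600 m (dry, 9.8°C/km): ΔT = -9.8 × 2.1 = -20.58°C → T = -1.68°C
2600 → 4300 m (saturated, 5.9°C/km): ΔT = -5.9 × 1.7 = -10.03°C → T = -11.71°C
4300 → 600 m (dry descent, 9.8°C/km): ΔT = +9.8 × 3.7 = +36.26°C → T = 24.55°C

24.55°C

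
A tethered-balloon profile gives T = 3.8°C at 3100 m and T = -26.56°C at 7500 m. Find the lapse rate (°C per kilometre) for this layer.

Γ = −ΔT/Δz = (3.8 − (-26.56)) / (7500 − 3100) m
  = 30.36°C / 4.4 km = 6.9°C/km

6.9°C/km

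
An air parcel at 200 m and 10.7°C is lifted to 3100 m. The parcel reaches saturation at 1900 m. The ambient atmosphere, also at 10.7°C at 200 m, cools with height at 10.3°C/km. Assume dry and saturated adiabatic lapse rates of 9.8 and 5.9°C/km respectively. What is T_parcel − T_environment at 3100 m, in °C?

+6.13°C (parcel warmer than environment)

Parcel:
  200–1900 m, dry: Δz = 1.7 km ⇒ ΔT = -16.66°C; T = -5.96°C
  1900–3100 m, saturated: Δz = 1.2 km ⇒ ΔT = -7.08°C; T = -13.04°C
Environment:
  200–3100 m, environment: Δz = 2.9 km ⇒ ΔT = -29.87°C; T = -19.17°C
T_parcel − T_env = -13.04 − (-19.17) = +6.13°C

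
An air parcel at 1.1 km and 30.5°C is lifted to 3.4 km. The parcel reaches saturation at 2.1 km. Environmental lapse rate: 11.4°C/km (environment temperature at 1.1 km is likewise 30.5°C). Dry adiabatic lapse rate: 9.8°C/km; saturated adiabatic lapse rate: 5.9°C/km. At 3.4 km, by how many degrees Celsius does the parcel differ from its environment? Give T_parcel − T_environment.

+8.75°C (parcel warmer than environment)

Parcel:
  1100 → 2100 m (dry, 9.8°C/km): ΔT = -9.8 × 1 = -9.8°C → T = 20.7°C
  2100 → 3400 m (saturated, 5.9°C/km): ΔT = -5.9 × 1.3 = -7.67°C → T = 13.03°C
Environment:
  1100 → 3400 m (environment, 11.4°C/km): ΔT = -11.4 × 2.3 = -26.22°C → T = 4.28°C
T_parcel − T_env = 13.03 − 4.28 = +8.75°C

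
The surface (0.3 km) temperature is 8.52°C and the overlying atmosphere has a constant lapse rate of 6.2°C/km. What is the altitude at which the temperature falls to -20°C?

Height above start = (8.52 − (-20)) / 6.2 = 4.6 km
Altitude = 300 m + 4600 m = 4900 m

4.9 km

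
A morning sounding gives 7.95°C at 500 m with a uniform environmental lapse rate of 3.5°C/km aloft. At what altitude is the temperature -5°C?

4200 m

Height above start = (7.95 − (-5)) / 3.5 = 3.7 km
Altitude = 500 m + 3700 m = 4200 m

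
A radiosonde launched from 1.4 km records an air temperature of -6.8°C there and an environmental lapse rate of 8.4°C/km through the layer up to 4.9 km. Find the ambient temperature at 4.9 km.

-36.2°C

1400–4900 m, environmental: Δz = 3.5 km ⇒ ΔT = -29.4°C; T = -36.2°C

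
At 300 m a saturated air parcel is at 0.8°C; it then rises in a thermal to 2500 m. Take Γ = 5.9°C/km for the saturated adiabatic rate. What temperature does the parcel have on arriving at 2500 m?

300–2500 m, saturated adiabatic: Δz = 2.2 km ⇒ ΔT = -12.98°C; T = -12.18°C

-12.18°C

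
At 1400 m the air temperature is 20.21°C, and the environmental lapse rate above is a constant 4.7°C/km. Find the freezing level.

5700 m

Height above start = (20.21 − 0) / 4.7 = 4.3 km
Altitude = 1400 m + 4300 m = 5700 m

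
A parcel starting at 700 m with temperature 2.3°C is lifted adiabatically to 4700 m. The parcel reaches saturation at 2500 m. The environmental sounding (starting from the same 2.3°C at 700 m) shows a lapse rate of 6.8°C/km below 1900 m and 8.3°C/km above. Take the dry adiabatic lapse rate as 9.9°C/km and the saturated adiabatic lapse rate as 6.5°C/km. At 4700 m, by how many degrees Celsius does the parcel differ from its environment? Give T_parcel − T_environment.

Parcel:
  700–2500 m, dry: Δz = 1.8 km ⇒ ΔT = -17.82°C; T = -15.52°C
  2500–4700 m, saturated: Δz = 2.2 km ⇒ ΔT = -14.3°C; T = -29.82°C
Environment:
  700–1900 m, environment, lower layer: Δz = 1.2 km ⇒ ΔT = -8.16°C; T = -5.86°C
  1900–4700 m, environment, upper layer: Δz = 2.8 km ⇒ ΔT = -23.24°C; T = -29.1°C
T_parcel − T_env = -29.82 − (-29.1) = -0.72°C

-0.72°C (parcel cooler than environment)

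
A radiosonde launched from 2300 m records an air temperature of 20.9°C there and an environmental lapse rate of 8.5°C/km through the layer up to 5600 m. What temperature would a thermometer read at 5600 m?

Environmental to 5600 m: -8.5 × 3.3 km = -28.05°C, so T = -7.15°C.

-7.15°C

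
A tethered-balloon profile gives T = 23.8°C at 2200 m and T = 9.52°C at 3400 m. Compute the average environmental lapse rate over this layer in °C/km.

11.9°C/km

Γ = −ΔT/Δz = (23.8 − 9.52) / (3400 − 2200) m
  = 14.28°C / 1.2 km = 11.9°C/km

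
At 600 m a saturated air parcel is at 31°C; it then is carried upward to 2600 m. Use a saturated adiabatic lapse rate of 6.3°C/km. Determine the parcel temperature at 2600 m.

18.4°C

600 → 2600 m (saturated adiabatic, 6.3°C/km): ΔT = -6.3 × 2 = -12.6°C → T = 18.4°C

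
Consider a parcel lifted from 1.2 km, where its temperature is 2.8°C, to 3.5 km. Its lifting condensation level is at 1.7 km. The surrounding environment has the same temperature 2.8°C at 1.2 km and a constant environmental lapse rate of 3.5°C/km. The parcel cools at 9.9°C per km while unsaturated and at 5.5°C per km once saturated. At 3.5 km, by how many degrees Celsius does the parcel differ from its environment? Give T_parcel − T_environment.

-6.8°C (parcel cooler than environment)

Parcel:
  Dry to 1700 m: -9.9 × 0.5 km = -4.95°C, so T = -2.15°C.
  Saturated to 3500 m: -5.5 × 1.8 km = -9.9°C, so T = -12.05°C.
Environment:
  Environment to 3500 m: -3.5 × 2.3 km = -8.05°C, so T = -5.25°C.
T_parcel − T_env = -12.05 − (-5.25) = -6.8°C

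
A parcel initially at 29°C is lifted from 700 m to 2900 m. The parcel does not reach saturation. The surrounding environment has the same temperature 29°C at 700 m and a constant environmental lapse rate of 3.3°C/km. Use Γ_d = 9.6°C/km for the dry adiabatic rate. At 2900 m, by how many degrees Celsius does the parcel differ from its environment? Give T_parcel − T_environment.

-13.86°C (parcel cooler than environment)

Parcel:
  700 → 2900 m (dry, 9.6°C/km): ΔT = -9.6 × 2.2 = -21.12°C → T = 7.88°C
Environment:
  700 → 2900 m (environment, 3.3°C/km): ΔT = -3.3 × 2.2 = -7.26°C → T = 21.74°C
T_parcel − T_env = 7.88 − 21.74 = -13.86°C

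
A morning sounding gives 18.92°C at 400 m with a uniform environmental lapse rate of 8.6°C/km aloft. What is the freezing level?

2600 m

Height above start = (18.92 − 0) / 8.6 = 2.2 km
Altitude = 400 m + 2200 m = 2600 m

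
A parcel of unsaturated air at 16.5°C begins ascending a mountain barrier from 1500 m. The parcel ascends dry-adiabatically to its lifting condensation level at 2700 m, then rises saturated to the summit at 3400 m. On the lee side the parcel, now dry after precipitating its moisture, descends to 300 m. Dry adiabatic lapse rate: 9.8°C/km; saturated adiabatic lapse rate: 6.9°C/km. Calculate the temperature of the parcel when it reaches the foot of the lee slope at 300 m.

From 1500 m to 2700 m (dry): cools by 9.8 × 1.2 = 11.76°C, giving 4.74°C.
From 2700 m to 3400 m (saturated): cools by 6.9 × 0.7 = 4.83°C, giving -0.09°C.
From 3400 m to 300 m (dry descent): warms by 9.8 × 3.1 = 30.38°C, giving 30.29°C.

30.29°C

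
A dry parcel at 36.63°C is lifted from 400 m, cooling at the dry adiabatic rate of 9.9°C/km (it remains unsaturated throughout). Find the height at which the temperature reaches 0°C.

4100 m

Height above start = (36.63 − 0) / 9.9 = 3.7 km
Altitude = 400 m + 3700 m = 4100 m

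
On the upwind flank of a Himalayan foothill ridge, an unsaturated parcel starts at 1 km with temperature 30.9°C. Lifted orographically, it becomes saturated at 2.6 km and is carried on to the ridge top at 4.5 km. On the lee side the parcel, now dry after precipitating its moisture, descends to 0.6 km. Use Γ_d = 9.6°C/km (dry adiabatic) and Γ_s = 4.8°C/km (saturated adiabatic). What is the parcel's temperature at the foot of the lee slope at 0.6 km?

1000 → 2600 m (dry, 9.6°C/km): ΔT = -9.6 × 1.6 = -15.36°C → T = 15.54°C
2600 → 4500 m (saturated, 4.8°C/km): ΔT = -4.8 × 1.9 = -9.12°C → T = 6.42°C
4500 → 600 m (dry descent, 9.6°C/km): ΔT = +9.6 × 3.9 = +37.44°C → T = 43.86°C

43.86°C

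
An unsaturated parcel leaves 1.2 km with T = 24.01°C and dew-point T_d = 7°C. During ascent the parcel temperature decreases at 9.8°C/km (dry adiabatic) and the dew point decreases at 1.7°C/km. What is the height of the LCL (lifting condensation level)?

3.3 km

T and T_d converge at 9.8 − 1.7 = 8.1°C per km
Height above start = (24.01 − 7) / 8.1 = 2.1 km
LCL altitude = 1200 m + 2100 m = 3300 m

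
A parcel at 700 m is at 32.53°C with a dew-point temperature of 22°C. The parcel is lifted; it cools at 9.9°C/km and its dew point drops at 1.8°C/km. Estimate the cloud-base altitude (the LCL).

2000 m

T and T_d converge at 9.9 − 1.8 = 8.1°C per km
Height above start = (32.53 − 22) / 8.1 = 1.3 km
LCL altitude = 700 m + 1300 m = 2000 m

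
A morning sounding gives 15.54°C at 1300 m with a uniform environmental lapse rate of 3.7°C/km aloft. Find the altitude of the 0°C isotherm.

Height above start = (15.54 − 0) / 3.7 = 4.2 km
Altitude = 1300 m + 4200 m = 5500 m

5500 m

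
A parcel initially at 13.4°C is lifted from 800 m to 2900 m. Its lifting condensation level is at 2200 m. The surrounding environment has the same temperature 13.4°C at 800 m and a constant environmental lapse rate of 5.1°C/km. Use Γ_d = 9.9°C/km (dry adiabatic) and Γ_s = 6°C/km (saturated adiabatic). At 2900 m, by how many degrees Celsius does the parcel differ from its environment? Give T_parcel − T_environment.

-7.35°C (parcel cooler than environment)

Parcel:
  800 → 2200 m (dry, 9.9°C/km): ΔT = -9.9 × 1.4 = -13.86°C → T = -0.46°C
  2200 → 2900 m (saturated, 6°C/km): ΔT = -6 × 0.7 = -4.2°C → T = -4.66°C
Environment:
  800 → 2900 m (environment, 5.1°C/km): ΔT = -5.1 × 2.1 = -10.71°C → T = 2.69°C
T_parcel − T_env = -4.66 − 2.69 = -7.35°C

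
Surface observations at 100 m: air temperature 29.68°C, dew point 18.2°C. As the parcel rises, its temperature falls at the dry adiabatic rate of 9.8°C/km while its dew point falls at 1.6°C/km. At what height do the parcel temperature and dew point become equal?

T and T_d converge at 9.8 − 1.6 = 8.2°C per km
Height above start = (29.68 − 18.2) / 8.2 = 1.4 km
LCL altitude = 100 m + 1400 m = 1500 m

1500 m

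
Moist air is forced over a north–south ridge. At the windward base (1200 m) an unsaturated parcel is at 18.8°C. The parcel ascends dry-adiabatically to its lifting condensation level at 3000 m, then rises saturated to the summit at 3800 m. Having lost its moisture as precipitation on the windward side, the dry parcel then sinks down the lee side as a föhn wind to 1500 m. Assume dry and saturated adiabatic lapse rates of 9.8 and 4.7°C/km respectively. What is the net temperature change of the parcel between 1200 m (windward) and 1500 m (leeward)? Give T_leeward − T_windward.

From 1200 m to 3000 m (dry): cools by 9.8 × 1.8 = 17.64°C, giving 1.16°C.
From 3000 m to 3800 m (saturated): cools by 4.7 × 0.8 = 3.76°C, giving -2.6°C.
From 3800 m to 1500 m (dry descent): warms by 9.8 × 2.3 = 22.54°C, giving 19.94°C.
Net change vs windward start: 19.94 − 18.8 = +1.14°C

+1.14°C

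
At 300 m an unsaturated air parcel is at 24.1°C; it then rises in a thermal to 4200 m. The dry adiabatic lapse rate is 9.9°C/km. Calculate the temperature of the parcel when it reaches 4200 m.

300–4200 m, dry adiabatic: Δz = 3.9 km ⇒ ΔT = -38.61°C; T = -14.51°C

-14.51°C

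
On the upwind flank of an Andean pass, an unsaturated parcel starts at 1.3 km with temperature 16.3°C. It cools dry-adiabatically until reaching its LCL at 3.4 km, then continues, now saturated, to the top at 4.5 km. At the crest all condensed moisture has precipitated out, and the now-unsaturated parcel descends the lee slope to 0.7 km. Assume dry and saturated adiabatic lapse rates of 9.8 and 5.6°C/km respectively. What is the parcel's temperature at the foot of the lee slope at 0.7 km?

From 1300 m to 3400 m (dry): cools by 9.8 × 2.1 = 20.58°C, giving -4.28°C.
From 3400 m to 4500 m (saturated): cools by 5.6 × 1.1 = 6.16°C, giving -10.44°C.
From 4500 m to 700 m (dry descent): warms by 9.8 × 3.8 = 37.24°C, giving 26.8°C.

26.8°C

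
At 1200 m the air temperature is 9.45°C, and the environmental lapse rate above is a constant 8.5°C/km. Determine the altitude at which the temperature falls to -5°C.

2900 m

Height above start = (9.45 − (-5)) / 8.5 = 1.7 km
Altitude = 1200 m + 1700 m = 2900 m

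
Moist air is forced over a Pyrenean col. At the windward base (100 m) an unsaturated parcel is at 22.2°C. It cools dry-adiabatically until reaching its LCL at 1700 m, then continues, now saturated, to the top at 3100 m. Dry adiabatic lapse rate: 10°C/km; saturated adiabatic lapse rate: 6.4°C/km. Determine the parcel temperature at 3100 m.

-2.76°C

Dry to 1700 m: -10 × 1.6 km = -16°C, so T = 6.2°C.
Saturated to 3100 m: -6.4 × 1.4 km = -8.96°C, so T = -2.76°C.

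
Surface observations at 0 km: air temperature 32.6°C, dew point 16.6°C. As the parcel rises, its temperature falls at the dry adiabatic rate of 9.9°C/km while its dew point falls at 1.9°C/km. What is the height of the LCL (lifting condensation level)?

2 km

T and T_d converge at 9.9 − 1.9 = 8°C per km
Height above start = (32.6 − 16.6) / 8 = 2 km
LCL altitude = 0 m + 2000 m = 2000 m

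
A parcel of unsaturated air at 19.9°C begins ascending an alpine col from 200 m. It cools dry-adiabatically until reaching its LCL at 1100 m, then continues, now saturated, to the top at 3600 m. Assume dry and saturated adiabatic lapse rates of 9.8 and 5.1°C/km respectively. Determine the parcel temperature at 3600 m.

200–1100 m, dry: Δz = 0.9 km ⇒ ΔT = -8.82°C; T = 11.08°C
1100–3600 m, saturated: Δz = 2.5 km ⇒ ΔT = -12.75°C; T = -1.67°C

-1.67°C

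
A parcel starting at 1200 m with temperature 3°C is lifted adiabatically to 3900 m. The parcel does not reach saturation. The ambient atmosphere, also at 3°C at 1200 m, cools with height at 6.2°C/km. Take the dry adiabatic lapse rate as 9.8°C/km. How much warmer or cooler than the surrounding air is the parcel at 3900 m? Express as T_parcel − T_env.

Parcel:
  Dry to 3900 m: -9.8 × 2.7 km = -26.46°C, so T = -23.46°C.
Environment:
  Environment to 3900 m: -6.2 × 2.7 km = -16.74°C, so T = -13.74°C.
T_parcel − T_env = -23.46 − (-13.74) = -9.72°C

-9.72°C (parcel cooler than environment)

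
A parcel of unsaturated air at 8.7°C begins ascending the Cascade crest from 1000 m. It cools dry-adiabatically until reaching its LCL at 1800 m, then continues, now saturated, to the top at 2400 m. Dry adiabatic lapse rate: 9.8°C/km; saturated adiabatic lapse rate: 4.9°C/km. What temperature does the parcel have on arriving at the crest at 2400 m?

-2.08°C

1000 → 1800 m (dry, 9.8°C/km): ΔT = -9.8 × 0.8 = -7.84°C → T = 0.86°C
1800 → 2400 m (saturated, 4.9°C/km): ΔT = -4.9 × 0.6 = -2.94°C → T = -2.08°C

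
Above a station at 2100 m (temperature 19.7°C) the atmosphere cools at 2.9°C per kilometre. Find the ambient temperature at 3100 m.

16.8°C

From 2100 m to 3100 m (environmental): cools by 2.9 × 1 = 2.9°C, giving 16.8°C.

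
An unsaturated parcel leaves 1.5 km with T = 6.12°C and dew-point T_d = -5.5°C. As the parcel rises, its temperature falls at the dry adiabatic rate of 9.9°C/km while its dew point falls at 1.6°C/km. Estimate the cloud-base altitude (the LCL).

T and T_d converge at 9.9 − 1.6 = 8.3°C per km
Height above start = (6.12 − (-5.5)) / 8.3 = 1.4 km
LCL altitude = 1500 m + 1400 m = 2900 m

2.9 km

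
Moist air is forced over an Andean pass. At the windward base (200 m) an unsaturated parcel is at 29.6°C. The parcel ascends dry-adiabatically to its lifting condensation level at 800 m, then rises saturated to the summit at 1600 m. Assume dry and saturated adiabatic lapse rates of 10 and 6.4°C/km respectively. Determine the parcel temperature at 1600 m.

200–800 m, dry: Δz = 0.6 km ⇒ ΔT = -6°C; T = 23.6°C
800–1600 m, saturated: Δz = 0.8 km ⇒ ΔT = -5.12°C; T = 18.48°C

18.48°C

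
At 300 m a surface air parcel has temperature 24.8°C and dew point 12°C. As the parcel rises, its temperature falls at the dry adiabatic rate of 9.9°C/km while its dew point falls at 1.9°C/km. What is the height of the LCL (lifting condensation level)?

1900 m

T and T_d converge at 9.9 − 1.9 = 8°C per km
Height above start = (24.8 − 12) / 8 = 1.6 km
LCL altitude = 300 m + 1600 m = 1900 m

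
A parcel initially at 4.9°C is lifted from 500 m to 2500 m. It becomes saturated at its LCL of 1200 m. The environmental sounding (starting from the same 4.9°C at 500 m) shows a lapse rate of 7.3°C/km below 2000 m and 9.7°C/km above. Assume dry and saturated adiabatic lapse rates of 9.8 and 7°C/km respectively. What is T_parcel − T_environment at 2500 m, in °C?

-0.16°C (parcel cooler than environment)

Parcel:
  500 → 1200 m (dry, 9.8°C/km): ΔT = -9.8 × 0.7 = -6.86°C → T = -1.96°C
  1200 → 2500 m (saturated, 7°C/km): ΔT = -7 × 1.3 = -9.1°C → T = -11.06°C
Environment:
  500 → 2000 m (environment, lower layer, 7.3°C/km): ΔT = -7.3 × 1.5 = -10.95°C → T = -6.05°C
  2000 → 2500 m (environment, upper layer, 9.7°C/km): ΔT = -9.7 × 0.5 = -4.85°C → T = -10.9°C
T_parcel − T_env = -11.06 − (-10.9) = -0.16°C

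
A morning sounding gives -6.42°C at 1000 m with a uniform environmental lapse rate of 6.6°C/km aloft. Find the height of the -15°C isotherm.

2300 m

Height above start = (-6.42 − (-15)) / 6.6 = 1.3 km
Altitude = 1000 m + 1300 m = 2300 m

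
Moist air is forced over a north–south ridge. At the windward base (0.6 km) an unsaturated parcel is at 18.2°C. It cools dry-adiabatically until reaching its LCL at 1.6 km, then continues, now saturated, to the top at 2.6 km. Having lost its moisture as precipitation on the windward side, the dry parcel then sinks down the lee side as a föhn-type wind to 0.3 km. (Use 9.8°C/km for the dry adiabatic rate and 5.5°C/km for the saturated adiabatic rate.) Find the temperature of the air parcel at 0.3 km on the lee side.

600–1600 m, dry: Δz = 1 km ⇒ ΔT = -9.8°C; T = 8.4°C
1600–2600 m, saturated: Δz = 1 km ⇒ ΔT = -5.5°C; T = 2.9°C
2600–300 m, dry descent: Δz = 2.3 km ⇒ ΔT = +22.54°C; T = 25.44°C

25.44°C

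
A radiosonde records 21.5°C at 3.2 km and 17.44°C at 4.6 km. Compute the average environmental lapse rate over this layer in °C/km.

2.9°C/km

Γ = −ΔT/Δz = (21.5 − 17.44) / (4600 − 3200) m
  = 4.06°C / 1.4 km = 2.9°C/km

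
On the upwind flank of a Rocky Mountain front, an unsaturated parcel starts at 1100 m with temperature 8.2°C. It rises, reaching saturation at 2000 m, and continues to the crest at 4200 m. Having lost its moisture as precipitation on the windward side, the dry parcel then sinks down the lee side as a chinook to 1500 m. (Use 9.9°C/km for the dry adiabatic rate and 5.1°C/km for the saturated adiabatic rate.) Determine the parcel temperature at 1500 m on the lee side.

1100–2000 m, dry: Δz = 0.9 km ⇒ ΔT = -8.91°C; T = -0.71°C
2000–4200 m, saturated: Δz = 2.2 km ⇒ ΔT = -11.22°C; T = -11.93°C
4200–1500 m, dry descent: Δz = 2.7 km ⇒ ΔT = +26.73°C; T = 14.8°C

14.8°C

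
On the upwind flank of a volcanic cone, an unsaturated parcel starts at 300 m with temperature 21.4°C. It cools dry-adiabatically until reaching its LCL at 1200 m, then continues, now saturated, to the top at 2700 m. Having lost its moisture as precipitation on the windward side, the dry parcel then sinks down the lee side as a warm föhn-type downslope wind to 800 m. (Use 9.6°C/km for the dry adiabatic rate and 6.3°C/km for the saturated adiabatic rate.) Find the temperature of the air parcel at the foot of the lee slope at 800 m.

300–1200 m, dry: Δz = 0.9 km ⇒ ΔT = -8.64°C; T = 12.76°C
1200–2700 m, saturated: Δz = 1.5 km ⇒ ΔT = -9.45°C; T = 3.31°C
2700–800 m, dry descent: Δz = 1.9 km ⇒ ΔT = +18.24°C; T = 21.55°C

21.55°C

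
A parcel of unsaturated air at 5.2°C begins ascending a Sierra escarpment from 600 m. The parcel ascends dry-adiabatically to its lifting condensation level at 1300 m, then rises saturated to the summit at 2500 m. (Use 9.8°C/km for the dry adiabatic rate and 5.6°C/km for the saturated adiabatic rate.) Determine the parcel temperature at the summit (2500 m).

-8.38°C

600–1300 m, dry: Δz = 0.7 km ⇒ ΔT = -6.86°C; T = -1.66°C
1300–2500 m, saturated: Δz = 1.2 km ⇒ ΔT = -6.72°C; T = -8.38°C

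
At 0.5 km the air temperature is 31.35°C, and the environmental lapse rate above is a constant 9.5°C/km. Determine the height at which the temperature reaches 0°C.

3.8 km

Height above start = (31.35 − 0) / 9.5 = 3.3 km
Altitude = 500 m + 3300 m = 3800 m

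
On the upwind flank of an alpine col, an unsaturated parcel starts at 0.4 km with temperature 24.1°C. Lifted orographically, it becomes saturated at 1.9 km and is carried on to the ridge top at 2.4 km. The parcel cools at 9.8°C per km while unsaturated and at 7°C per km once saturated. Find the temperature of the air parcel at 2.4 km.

From 400 m to 1900 m (dry): cools by 9.8 × 1.5 = 14.7°C, giving 9.4°C.
From 1900 m to 2400 m (saturated): cools by 7 × 0.5 = 3.5°C, giving 5.9°C.

5.9°C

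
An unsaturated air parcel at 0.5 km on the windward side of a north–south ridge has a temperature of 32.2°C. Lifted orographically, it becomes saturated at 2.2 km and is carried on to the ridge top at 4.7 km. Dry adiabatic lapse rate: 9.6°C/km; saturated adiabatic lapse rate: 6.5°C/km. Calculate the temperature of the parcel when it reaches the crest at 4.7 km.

500–2200 m, dry: Δz = 1.7 km ⇒ ΔT = -16.32°C; T = 15.88°C
2200–4700 m, saturated: Δz = 2.5 km ⇒ ΔT = -16.25°C; T = -0.37°C

-0.37°C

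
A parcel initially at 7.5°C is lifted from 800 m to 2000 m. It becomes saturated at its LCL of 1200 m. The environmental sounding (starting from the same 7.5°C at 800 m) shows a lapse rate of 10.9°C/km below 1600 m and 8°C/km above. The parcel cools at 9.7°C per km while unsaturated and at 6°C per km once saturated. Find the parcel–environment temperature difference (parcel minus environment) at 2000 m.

+3.24°C (parcel warmer than environment)

Parcel:
  800–1200 m, dry: Δz = 0.4 km ⇒ ΔT = -3.88°C; T = 3.62°C
  1200–2000 m, saturated: Δz = 0.8 km ⇒ ΔT = -4.8°C; T = -1.18°C
Environment:
  800–1600 m, environment, lower layer: Δz = 0.8 km ⇒ ΔT = -8.72°C; T = -1.22°C
  1600–2000 m, environment, upper layer: Δz = 0.4 km ⇒ ΔT = -3.2°C; T = -4.42°C
T_parcel − T_env = -1.18 − (-4.42) = +3.24°C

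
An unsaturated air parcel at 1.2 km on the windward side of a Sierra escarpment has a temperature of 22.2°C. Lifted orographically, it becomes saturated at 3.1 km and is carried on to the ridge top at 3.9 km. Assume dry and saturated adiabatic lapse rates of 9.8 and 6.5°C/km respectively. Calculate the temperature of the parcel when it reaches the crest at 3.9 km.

-1.62°C

1200 → 3100 m (dry, 9.8°C/km): ΔT = -9.8 × 1.9 = -18.62°C → T = 3.58°C
3100 → 3900 m (saturated, 6.5°C/km): ΔT = -6.5 × 0.8 = -5.2°C → T = -1.62°C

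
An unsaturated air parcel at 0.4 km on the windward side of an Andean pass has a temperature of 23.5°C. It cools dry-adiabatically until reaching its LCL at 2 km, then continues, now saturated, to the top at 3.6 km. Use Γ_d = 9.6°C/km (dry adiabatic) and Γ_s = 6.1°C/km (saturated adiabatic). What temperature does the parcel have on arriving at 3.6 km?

400 → 2000 m (dry, 9.6°C/km): ΔT = -9.6 × 1.6 = -15.36°C → T = 8.14°C
2000 → 3600 m (saturated, 6.1°C/km): ΔT = -6.1 × 1.6 = -9.76°C → T = -1.62°C

-1.62°C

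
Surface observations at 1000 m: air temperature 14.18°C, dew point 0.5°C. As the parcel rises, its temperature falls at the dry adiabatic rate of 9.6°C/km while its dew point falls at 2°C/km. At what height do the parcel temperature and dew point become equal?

T and T_d converge at 9.6 − 2 = 7.6°C per km
Height above start = (14.18 − 0.5) / 7.6 = 1.8 km
LCL altitude = 1000 m + 1800 m = 2800 m

2800 m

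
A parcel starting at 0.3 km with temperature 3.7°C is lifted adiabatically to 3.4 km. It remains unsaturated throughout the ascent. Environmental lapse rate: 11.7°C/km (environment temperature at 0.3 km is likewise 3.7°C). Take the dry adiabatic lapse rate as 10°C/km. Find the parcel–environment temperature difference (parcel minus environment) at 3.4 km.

Parcel:
  From 300 m to 3400 m (dry): cools by 10 × 3.1 = 31°C, giving -27.3°C.
Environment:
  From 300 m to 3400 m (environment): cools by 11.7 × 3.1 = 36.27°C, giving -32.57°C.
T_parcel − T_env = -27.3 − (-32.57) = +5.27°C

+5.27°C (parcel warmer than environment)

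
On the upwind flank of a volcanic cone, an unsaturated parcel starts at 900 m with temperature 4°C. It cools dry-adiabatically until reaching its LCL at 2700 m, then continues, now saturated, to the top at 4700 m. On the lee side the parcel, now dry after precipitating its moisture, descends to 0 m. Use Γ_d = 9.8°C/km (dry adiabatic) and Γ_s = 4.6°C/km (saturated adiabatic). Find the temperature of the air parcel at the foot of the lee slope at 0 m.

900 → 2700 m (dry, 9.8°C/km): ΔT = -9.8 × 1.8 = -17.64°C → T = -13.64°C
2700 → 4700 m (saturated, 4.6°C/km): ΔT = -4.6 × 2 = -9.2°C → T = -22.84°C
4700 → 0 m (dry descent, 9.8°C/km): ΔT = +9.8 × 4.7 = +46.06°C → T = 23.22°C

23.22°C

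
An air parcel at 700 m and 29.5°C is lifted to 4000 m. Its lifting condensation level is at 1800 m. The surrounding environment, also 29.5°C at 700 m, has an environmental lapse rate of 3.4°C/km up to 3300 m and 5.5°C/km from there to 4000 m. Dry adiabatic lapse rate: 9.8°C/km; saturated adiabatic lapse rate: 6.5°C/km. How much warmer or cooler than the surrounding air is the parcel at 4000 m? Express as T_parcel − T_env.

Parcel:
  Dry to 1800 m: -9.8 × 1.1 km = -10.78°C, so T = 18.72°C.
  Saturated to 4000 m: -6.5 × 2.2 km = -14.3°C, so T = 4.42°C.
Environment:
  Environment, lower layer to 3300 m: -3.4 × 2.6 km = -8.84°C, so T = 20.66°C.
  Environment, upper layer to 4000 m: -5.5 × 0.7 km = -3.85°C, so T = 16.81°C.
T_parcel − T_env = 4.42 − 16.81 = -12.39°C

-12.39°C (parcel cooler than environment)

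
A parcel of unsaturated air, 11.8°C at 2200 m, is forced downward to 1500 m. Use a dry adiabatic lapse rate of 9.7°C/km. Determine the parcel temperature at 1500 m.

2200–1500 m, dry adiabatic: Δz = 0.7 km ⇒ ΔT = +6.79°C; T = 18.59°C

18.59°C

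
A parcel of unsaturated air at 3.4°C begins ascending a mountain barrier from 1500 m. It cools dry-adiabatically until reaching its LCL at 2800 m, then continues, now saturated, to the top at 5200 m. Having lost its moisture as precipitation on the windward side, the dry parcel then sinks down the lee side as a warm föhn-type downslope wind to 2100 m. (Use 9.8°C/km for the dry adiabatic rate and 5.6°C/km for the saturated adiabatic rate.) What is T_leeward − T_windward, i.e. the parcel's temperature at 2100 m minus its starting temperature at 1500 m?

1500–2800 m, dry: Δz = 1.3 km ⇒ ΔT = -12.74°C; T = -9.34°C
2800–5200 m, saturated: Δz = 2.4 km ⇒ ΔT = -13.44°C; T = -22.78°C
5200–2100 m, dry descent: Δz = 3.1 km ⇒ ΔT = +30.38°C; T = 7.6°C
Net change vs windward start: 7.6 − 3.4 = +4.2°C

+4.2°C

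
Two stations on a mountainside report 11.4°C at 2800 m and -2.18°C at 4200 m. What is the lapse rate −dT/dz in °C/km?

Γ = −ΔT/Δz = (11.4 − (-2.18)) / (4200 − 2800) m
  = 13.58°C / 1.4 km = 9.7°C/km

9.7°C/km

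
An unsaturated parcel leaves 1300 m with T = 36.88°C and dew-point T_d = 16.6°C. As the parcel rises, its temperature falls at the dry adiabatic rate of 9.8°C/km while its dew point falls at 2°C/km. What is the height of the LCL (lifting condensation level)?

3900 m

T and T_d converge at 9.8 − 2 = 7.8°C per km
Height above start = (36.88 − 16.6) / 7.8 = 2.6 km
LCL altitude = 1300 m + 2600 m = 3900 m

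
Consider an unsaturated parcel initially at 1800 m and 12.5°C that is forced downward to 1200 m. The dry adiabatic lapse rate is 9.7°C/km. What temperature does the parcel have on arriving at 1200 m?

Dry adiabatic to 1200 m: +9.7 × 0.6 km = +5.82°C, so T = 18.32°C.

18.32°C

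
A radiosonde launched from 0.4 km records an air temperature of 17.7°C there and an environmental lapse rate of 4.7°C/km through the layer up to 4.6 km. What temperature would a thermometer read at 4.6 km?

-2.04°C

400 → 4600 m (environmental, 4.7°C/km): ΔT = -4.7 × 4.2 = -19.74°C → T = -2.04°C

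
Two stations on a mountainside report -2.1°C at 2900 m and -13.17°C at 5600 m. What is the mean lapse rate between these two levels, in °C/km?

Γ = −ΔT/Δz = (-2.1 − (-13.17)) / (5600 − 2900) m
  = 11.07°C / 2.7 km = 4.1°C/km

4.1°C/km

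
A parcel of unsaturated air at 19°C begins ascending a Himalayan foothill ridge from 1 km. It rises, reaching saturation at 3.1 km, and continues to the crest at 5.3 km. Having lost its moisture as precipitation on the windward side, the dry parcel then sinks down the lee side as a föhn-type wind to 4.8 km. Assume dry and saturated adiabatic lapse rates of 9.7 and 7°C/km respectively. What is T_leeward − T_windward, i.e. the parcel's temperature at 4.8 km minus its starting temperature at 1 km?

-30.92°C

Dry to 3100 m: -9.7 × 2.1 km = -20.37°C, so T = -1.37°C.
Saturated to 5300 m: -7 × 2.2 km = -15.4°C, so T = -16.77°C.
Dry descent to 4800 m: +9.7 × 0.5 km = +4.85°C, so T = -11.92°C.
Net change vs windward start: -11.92 − 19 = -30.92°C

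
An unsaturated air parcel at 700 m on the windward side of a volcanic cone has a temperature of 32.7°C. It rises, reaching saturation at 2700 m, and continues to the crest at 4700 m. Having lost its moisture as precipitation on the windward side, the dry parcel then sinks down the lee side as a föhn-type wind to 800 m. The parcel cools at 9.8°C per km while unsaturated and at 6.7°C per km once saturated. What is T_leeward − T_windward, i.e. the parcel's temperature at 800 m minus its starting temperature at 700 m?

From 700 m to 2700 m (dry): cools by 9.8 × 2 = 19.6°C, giving 13.1°C.
From 2700 m to 4700 m (saturated): cools by 6.7 × 2 = 13.4°C, giving -0.3°C.
From 4700 m to 800 m (dry descent): warms by 9.8 × 3.9 = 38.22°C, giving 37.92°C.
Net change vs windward start: 37.92 − 32.7 = +5.22°C

+5.22°C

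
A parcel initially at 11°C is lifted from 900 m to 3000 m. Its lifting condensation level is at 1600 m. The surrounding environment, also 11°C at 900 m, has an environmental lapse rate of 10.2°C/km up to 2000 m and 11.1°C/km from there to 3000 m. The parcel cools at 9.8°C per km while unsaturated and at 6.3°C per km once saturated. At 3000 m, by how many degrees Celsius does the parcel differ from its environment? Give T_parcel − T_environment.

Parcel:
  900 → 1600 m (dry, 9.8°C/km): ΔT = -9.8 × 0.7 = -6.86°C → T = 4.14°C
  1600 → 3000 m (saturated, 6.3°C/km): ΔT = -6.3 × 1.4 = -8.82°C → T = -4.68°C
Environment:
  900 → 2000 m (environment, lower layer, 10.2°C/km): ΔT = -10.2 × 1.1 = -11.22°C → T = -0.22°C
  2000 → 3000 m (environment, upper layer, 11.1°C/km): ΔT = -11.1 × 1 = -11.1°C → T = -11.32°C
T_parcel − T_env = -4.68 − (-11.32) = +6.64°C

+6.64°C (parcel warmer than environment)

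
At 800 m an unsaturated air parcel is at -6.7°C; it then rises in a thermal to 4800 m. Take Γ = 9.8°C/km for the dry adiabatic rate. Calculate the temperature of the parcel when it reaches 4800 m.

-45.9°C

Dry adiabatic to 4800 m: -9.8 × 4 km = -39.2°C, so T = -45.9°C.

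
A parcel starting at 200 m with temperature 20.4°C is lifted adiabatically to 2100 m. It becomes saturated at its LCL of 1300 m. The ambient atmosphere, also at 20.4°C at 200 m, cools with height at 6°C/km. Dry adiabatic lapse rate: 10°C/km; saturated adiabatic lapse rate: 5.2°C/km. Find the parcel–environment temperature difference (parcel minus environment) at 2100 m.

-3.76°C (parcel cooler than environment)

Parcel:
  From 200 m to 1300 m (dry): cools by 10 × 1.1 = 11°C, giving 9.4°C.
  From 1300 m to 2100 m (saturated): cools by 5.2 × 0.8 = 4.16°C, giving 5.24°C.
Environment:
  From 200 m to 2100 m (environment): cools by 6 × 1.9 = 11.4°C, giving 9°C.
T_parcel − T_env = 5.24 − 9 = -3.76°C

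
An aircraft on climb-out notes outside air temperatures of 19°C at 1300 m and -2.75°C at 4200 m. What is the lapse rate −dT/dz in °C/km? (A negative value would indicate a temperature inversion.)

7.5°C/km

Γ = −ΔT/Δz = (19 − (-2.75)) / (4200 − 1300) m
  = 21.75°C / 2.9 km = 7.5°C/km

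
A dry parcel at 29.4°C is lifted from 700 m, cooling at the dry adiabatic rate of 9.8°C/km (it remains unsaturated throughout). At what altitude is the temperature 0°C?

Height above start = (29.4 − 0) / 9.8 = 3 km
Altitude = 700 m + 3000 m = 3700 m

3700 m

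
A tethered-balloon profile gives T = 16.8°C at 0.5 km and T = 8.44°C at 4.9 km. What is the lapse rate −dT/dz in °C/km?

Γ = −ΔT/Δz = (16.8 − 8.44) / (4900 − 500) m
  = 8.36°C / 4.4 km = 1.9°C/km

1.9°C/km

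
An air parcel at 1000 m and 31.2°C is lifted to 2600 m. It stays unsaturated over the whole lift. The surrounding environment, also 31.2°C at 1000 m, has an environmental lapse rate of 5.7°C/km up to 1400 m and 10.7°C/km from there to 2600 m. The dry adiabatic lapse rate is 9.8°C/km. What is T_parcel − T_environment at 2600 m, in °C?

-0.56°C (parcel cooler than environment)

Parcel:
  1000–2600 m, dry: Δz = 1.6 km ⇒ ΔT = -15.68°C; T = 15.52°C
Environment:
  1000–1400 m, environment, lower layer: Δz = 0.4 km ⇒ ΔT = -2.28°C; T = 28.92°C
  1400–2600 m, environment, upper layer: Δz = 1.2 km ⇒ ΔT = -12.84°C; T = 16.08°C
T_parcel − T_env = 15.52 − 16.08 = -0.56°C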